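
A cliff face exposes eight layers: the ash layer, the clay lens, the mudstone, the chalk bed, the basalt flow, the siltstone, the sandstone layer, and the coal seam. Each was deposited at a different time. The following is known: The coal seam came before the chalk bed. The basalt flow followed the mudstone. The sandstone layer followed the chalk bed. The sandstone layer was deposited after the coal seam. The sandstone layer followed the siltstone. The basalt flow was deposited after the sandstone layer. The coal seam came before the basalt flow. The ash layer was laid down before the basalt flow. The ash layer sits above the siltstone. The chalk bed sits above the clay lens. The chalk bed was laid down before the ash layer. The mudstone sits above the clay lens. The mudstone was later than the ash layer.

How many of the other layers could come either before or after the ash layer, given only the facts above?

Forced before the ash layer: the chalk bed, the clay lens, the coal seam, and the siltstone; forced after the ash layer: the basalt flow and the mudstone.
That leaves the sandstone layer with no forced order relative to the ash layer — 1.

1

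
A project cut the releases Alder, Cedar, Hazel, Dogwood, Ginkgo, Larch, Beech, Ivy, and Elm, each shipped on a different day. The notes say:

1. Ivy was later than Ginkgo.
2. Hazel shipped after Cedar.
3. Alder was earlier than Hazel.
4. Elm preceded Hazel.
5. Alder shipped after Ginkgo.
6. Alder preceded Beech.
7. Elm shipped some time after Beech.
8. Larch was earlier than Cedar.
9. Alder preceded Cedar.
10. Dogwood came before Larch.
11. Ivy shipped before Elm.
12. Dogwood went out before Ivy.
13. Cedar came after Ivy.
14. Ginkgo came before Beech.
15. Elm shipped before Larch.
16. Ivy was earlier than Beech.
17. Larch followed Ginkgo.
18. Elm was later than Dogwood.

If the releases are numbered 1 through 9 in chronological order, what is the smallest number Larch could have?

Alder, Beech, Dogwood, Elm, Ginkgo, and Ivy must all come before Larch — 6 forced predecessors.
Nothing else is forced ahead of Larch, so its earliest slot is position 6 + 1 = 7.

7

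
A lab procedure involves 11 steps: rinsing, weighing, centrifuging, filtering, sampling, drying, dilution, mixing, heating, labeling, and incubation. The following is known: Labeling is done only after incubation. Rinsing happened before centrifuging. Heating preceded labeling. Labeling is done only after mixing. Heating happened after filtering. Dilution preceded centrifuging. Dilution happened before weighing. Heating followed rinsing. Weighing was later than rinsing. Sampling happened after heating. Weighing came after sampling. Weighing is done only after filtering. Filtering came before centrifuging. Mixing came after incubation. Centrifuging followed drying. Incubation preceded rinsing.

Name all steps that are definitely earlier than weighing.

Directly stated before weighing: dilution, filtering, rinsing, and sampling.
Heating reaches weighing via heating → sampling → weighing.
Incubation reaches weighing via incubation → rinsing → weighing.
No chain forces mixing (or any of the others) ahead of weighing.

dilution, filtering, heating, incubation, rinsing, sampling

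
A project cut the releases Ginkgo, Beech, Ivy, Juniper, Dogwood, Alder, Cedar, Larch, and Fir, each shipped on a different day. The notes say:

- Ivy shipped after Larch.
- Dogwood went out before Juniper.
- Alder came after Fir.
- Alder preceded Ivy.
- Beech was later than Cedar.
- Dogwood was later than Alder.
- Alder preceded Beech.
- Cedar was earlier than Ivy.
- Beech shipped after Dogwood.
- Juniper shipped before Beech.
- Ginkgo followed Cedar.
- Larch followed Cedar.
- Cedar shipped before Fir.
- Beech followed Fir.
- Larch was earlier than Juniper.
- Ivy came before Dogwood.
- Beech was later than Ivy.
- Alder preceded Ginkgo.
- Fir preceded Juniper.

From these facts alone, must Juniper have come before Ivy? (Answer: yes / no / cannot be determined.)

Tracing the constraints gives Ivy → Dogwood → Juniper, so Ivy must come before Juniper.
That means Juniper cannot be before Ivy.

no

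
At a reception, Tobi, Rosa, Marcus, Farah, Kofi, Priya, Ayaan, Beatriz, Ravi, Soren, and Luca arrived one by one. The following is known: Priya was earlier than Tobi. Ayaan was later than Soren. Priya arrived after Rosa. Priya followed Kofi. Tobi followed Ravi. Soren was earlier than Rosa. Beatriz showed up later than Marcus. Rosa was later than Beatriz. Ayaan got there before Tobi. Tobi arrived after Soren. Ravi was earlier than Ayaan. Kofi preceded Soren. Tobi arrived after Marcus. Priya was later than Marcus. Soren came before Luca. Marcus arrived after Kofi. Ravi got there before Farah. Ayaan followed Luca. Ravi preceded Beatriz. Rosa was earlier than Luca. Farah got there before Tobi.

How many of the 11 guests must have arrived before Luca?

Directly stated before Luca: Rosa and Soren.
Beatriz reaches Luca via Beatriz → Rosa → Luca.
Kofi reaches Luca via Kofi → Soren → Luca.
Marcus reaches Luca via Marcus → Beatriz → Rosa → Luca.
Likewise Ravi reaches Luca by chaining the stated constraints.
No chain forces Priya (or any of the others) ahead of Luca.
That's Beatriz, Kofi, Marcus, Ravi, Rosa, and Soren — 6 in all.

6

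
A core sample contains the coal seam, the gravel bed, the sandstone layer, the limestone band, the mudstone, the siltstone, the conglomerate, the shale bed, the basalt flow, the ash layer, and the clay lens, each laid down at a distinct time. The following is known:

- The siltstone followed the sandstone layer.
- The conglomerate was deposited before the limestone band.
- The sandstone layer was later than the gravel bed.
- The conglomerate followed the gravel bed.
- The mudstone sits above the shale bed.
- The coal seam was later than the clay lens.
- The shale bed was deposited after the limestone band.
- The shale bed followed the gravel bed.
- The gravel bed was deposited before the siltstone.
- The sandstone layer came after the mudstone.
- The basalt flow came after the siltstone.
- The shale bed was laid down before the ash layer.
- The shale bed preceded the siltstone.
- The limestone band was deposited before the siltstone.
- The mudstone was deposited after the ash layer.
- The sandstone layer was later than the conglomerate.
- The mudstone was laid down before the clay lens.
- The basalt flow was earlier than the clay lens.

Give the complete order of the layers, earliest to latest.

the gravel bed, the conglomerate, the limestone band, the shale bed, the ash layer, the mudstone, the sandstone layer, the siltstone, the basalt flow, the clay lens, the coal seam

The constraints fix every adjacent pair, so only one ordering works:
the gravel bed → the conglomerate → the limestone band → the shale bed → the ash layer → the mudstone → the sandstone layer → the siltstone → the basalt flow → the clay lens → the coal seam.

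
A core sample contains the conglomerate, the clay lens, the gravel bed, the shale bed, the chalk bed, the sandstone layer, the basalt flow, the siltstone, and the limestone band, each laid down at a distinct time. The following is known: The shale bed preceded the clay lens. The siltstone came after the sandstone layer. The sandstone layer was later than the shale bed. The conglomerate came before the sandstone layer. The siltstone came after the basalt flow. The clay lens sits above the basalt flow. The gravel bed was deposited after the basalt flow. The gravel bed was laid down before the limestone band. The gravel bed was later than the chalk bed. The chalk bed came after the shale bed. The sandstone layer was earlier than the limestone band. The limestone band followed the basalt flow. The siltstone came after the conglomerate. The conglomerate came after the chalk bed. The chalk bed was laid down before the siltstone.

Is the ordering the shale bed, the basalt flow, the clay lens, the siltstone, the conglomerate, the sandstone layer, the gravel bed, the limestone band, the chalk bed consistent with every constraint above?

no

The constraints require the chalk bed before the conglomerate, but in the proposed sequence the conglomerate appears ahead of the chalk bed. That one violation is enough.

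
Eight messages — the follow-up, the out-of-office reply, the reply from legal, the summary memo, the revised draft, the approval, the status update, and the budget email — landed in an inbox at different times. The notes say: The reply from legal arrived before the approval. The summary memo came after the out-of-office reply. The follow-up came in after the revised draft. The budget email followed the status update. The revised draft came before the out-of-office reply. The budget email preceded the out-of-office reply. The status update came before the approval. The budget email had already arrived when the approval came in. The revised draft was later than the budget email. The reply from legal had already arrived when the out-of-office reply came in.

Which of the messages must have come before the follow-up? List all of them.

Directly stated before the follow-up: the revised draft.
The budget email reaches the follow-up via the budget email → the revised draft → the follow-up.
The status update reaches the follow-up via the status update → the budget email → the revised draft → the follow-up.
No chain forces the summary memo (or any of the others) ahead of the follow-up.

the budget email, the revised draft, the status update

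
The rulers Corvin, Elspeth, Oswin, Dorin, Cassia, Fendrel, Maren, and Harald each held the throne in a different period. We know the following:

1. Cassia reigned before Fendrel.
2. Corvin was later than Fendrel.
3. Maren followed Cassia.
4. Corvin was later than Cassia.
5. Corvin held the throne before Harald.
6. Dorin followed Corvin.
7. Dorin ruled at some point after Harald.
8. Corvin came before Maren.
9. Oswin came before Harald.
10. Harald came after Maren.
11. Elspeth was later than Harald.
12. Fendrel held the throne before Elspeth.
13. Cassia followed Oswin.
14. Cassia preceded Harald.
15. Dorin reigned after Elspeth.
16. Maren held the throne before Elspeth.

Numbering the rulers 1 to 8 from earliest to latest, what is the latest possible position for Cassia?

2

Cassia must come before Corvin, Dorin, Elspeth, Fendrel, Harald, and Maren — 6 rulers forced after them.
Everything else can be placed before Cassia in some valid order, so Cassia can sit as late as position 8 − 6 = 2.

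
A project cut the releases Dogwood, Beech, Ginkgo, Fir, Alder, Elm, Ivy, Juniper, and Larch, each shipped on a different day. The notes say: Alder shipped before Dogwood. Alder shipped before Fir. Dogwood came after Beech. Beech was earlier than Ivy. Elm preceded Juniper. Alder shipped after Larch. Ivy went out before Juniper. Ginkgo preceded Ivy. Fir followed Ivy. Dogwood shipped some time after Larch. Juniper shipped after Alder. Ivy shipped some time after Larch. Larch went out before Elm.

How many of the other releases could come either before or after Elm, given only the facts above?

Forced before Elm: Larch; forced after Elm: Juniper.
That leaves Alder, Beech, Dogwood, Fir, Ginkgo, and Ivy with no forced order relative to Elm — 6.

6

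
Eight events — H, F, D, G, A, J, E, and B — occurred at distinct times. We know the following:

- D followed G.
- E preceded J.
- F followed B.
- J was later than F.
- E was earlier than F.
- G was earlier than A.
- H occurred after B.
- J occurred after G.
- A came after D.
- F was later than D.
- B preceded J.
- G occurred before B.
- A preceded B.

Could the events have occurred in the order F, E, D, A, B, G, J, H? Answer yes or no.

The constraints require G before A, but in the proposed sequence A appears ahead of G. That one violation is enough.

no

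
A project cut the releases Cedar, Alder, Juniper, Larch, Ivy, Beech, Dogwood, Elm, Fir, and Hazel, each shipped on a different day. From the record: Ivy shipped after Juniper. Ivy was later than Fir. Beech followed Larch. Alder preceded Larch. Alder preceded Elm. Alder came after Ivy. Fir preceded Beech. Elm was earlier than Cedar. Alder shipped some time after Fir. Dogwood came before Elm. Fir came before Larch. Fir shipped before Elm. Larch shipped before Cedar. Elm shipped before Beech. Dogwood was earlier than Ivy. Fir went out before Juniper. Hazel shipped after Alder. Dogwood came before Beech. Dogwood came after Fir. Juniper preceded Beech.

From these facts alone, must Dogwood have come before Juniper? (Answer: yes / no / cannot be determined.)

cannot be determined

No chain of stated constraints runs from Dogwood to Juniper, and none runs from Juniper to Dogwood either.
So the relative order of Dogwood and Juniper is not fixed by the given facts.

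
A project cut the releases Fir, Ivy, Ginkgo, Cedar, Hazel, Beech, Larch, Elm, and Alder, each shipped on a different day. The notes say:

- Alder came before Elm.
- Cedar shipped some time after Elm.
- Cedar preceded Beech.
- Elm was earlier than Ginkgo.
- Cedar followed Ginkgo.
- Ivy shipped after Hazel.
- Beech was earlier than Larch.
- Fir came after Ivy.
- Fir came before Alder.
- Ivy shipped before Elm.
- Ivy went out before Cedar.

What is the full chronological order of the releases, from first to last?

The constraints fix every adjacent pair, so only one ordering works:
Hazel → Ivy → Fir → Alder → Elm → Ginkgo → Cedar → Beech → Larch.

Hazel, Ivy, Fir, Alder, Elm, Ginkgo, Cedar, Beech, Larch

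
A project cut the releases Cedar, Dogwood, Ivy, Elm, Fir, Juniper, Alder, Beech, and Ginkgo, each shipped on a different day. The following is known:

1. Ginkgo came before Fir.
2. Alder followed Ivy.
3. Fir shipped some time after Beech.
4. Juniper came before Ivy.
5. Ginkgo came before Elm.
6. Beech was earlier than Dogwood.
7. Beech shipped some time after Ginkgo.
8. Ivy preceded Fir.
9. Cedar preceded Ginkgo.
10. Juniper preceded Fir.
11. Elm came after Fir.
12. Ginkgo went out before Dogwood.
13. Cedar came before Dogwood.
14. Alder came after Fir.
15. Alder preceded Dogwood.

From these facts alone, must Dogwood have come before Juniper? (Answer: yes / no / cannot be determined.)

Tracing the constraints gives Juniper → Fir → Alder → Dogwood, so Juniper must come before Dogwood.
That means Dogwood cannot be before Juniper.

no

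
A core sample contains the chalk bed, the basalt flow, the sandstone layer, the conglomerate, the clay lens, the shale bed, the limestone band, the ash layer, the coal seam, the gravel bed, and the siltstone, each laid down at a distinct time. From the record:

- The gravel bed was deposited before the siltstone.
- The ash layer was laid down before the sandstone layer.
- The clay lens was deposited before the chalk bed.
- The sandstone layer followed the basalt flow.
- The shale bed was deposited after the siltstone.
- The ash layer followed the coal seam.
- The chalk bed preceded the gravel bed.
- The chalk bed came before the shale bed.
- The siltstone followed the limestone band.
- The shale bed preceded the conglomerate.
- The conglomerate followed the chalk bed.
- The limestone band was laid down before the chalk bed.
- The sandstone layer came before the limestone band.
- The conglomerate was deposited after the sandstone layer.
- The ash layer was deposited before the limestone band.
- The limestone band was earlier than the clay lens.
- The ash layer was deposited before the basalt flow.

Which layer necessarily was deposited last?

Every other layer has a chain of constraints placing it before the conglomerate, so the conglomerate is last.

the conglomerate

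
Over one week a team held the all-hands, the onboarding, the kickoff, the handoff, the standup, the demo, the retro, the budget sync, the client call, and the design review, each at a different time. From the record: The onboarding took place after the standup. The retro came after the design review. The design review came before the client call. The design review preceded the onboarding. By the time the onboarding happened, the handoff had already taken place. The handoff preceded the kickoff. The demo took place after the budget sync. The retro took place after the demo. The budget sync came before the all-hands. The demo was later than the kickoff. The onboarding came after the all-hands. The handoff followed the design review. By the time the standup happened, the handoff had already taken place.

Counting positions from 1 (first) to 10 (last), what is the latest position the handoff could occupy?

The handoff must come before the demo, the kickoff, the onboarding, the retro, and the standup — 5 meetings forced after it.
Everything else can be placed before the handoff in some valid order, so the handoff can sit as late as position 10 − 5 = 5.

5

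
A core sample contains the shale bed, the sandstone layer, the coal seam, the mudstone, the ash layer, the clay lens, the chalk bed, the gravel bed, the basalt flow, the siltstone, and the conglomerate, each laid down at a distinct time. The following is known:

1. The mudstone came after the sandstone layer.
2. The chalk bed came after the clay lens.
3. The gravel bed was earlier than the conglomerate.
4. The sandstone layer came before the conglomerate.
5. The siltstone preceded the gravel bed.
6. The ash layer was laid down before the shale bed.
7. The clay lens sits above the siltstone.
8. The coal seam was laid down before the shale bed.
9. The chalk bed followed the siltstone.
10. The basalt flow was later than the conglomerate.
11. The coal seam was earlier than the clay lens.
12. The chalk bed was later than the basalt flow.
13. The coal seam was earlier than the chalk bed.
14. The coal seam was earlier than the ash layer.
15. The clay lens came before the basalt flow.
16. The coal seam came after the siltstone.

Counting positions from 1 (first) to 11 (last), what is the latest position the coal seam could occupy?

6

The coal seam must come before the ash layer, the basalt flow, the chalk bed, the clay lens, and the shale bed — 5 layers forced after it.
Everything else can be placed before the coal seam in some valid order, so the coal seam can sit as late as position 11 − 5 = 6.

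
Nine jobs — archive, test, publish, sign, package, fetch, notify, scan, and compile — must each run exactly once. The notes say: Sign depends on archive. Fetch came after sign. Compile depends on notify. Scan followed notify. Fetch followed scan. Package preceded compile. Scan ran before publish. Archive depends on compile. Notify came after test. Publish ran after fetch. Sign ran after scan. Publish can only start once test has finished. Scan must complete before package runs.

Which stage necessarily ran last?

Every other stage has a chain of constraints placing it before publish, so publish is last.

publish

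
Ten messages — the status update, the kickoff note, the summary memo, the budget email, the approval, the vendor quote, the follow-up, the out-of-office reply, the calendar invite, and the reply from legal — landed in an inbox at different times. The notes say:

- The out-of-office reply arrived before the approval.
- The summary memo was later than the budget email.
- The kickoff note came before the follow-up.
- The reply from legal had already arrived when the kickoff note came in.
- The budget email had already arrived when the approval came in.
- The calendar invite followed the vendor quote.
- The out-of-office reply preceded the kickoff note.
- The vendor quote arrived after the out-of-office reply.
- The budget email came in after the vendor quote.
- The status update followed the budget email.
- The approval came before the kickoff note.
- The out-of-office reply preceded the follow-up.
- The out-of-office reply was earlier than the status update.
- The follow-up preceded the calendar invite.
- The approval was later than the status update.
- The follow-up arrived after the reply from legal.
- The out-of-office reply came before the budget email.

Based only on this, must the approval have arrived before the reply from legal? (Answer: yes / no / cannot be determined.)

cannot be determined

No chain of stated constraints runs from the approval to the reply from legal, and none runs from the reply from legal to the approval either.
So the relative order of the approval and the reply from legal is not fixed by the given facts.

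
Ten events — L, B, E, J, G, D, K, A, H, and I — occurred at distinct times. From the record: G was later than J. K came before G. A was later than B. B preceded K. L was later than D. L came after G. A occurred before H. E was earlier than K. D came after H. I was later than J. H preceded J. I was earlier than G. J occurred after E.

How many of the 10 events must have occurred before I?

5

Directly stated before I: J.
A reaches I via A → H → J → I.
B reaches I via B → A → H → J → I.
E reaches I via E → J → I.
Likewise H reaches I by chaining the stated constraints.
No chain forces L (or any of the others) ahead of I.
That's A, B, E, H, and J — 5 in all.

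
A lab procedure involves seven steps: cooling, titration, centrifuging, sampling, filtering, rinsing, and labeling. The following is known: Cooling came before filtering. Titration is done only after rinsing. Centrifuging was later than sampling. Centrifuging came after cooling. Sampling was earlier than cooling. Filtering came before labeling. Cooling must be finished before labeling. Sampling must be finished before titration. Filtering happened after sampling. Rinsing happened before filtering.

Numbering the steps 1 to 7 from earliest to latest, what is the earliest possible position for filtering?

4

Cooling, rinsing, and sampling must all come before filtering — 3 forced predecessors.
Nothing else is forced ahead of filtering, so its earliest slot is position 3 + 1 = 4.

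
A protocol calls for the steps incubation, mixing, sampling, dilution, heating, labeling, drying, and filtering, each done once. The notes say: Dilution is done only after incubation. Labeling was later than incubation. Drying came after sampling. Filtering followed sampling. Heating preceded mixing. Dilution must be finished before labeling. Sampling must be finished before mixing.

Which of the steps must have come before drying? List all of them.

Directly stated before drying: sampling.
No chain forces filtering (or any of the others) ahead of drying.

sampling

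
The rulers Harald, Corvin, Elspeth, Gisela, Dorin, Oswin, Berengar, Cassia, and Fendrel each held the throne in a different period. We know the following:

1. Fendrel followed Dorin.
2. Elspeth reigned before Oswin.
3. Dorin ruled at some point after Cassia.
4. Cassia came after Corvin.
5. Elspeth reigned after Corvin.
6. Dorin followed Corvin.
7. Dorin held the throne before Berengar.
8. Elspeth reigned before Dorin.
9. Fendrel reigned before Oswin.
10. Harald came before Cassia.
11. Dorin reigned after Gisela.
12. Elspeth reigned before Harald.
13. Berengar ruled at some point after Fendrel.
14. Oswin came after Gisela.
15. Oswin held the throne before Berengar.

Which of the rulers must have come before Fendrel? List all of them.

Directly stated before Fendrel: Dorin.
Cassia reaches Fendrel via Cassia → Dorin → Fendrel.
Corvin reaches Fendrel via Corvin → Dorin → Fendrel.
Elspeth reaches Fendrel via Elspeth → Dorin → Fendrel.
Likewise Gisela and Harald each reach Fendrel by chaining the stated constraints.
No chain forces Oswin (or any of the others) ahead of Fendrel.

Cassia, Corvin, Dorin, Elspeth, Gisela, Harald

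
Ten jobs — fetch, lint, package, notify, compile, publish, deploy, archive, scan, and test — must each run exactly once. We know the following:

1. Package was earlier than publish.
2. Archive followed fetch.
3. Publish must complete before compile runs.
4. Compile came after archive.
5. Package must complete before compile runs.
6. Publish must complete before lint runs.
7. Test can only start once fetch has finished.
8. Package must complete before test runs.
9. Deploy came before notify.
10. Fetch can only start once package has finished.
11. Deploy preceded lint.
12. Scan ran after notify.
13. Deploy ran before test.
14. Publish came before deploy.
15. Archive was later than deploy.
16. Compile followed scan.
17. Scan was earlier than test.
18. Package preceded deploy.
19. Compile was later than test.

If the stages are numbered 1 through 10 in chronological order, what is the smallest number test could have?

Deploy, fetch, notify, package, publish, and scan must all come before test — 6 forced predecessors.
Nothing else is forced ahead of test, so its earliest slot is position 6 + 1 = 7.

7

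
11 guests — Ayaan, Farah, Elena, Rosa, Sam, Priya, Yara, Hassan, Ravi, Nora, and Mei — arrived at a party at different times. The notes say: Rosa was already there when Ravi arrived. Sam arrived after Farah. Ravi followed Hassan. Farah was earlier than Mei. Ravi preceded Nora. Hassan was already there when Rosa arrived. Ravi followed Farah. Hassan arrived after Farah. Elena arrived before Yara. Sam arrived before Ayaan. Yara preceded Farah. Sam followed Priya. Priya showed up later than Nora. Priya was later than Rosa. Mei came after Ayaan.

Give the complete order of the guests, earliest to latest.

The constraints fix every adjacent pair, so only one ordering works:
Elena → Yara → Farah → Hassan → Rosa → Ravi → Nora → Priya → Sam → Ayaan → Mei.

Elena, Yara, Farah, Hassan, Rosa, Ravi, Nora, Priya, Sam, Ayaan, Mei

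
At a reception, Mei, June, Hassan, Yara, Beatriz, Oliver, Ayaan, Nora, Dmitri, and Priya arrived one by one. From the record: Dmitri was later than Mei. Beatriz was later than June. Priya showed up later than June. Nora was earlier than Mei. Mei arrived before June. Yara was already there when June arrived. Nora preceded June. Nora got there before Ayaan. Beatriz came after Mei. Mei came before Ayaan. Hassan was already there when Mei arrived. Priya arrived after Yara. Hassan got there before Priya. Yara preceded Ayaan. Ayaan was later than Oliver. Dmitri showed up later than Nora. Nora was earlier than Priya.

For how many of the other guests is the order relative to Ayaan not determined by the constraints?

Forced before Ayaan: Hassan, Mei, Nora, Oliver, and Yara.
That leaves Beatriz, Dmitri, June, and Priya with no forced order relative to Ayaan — 4.

4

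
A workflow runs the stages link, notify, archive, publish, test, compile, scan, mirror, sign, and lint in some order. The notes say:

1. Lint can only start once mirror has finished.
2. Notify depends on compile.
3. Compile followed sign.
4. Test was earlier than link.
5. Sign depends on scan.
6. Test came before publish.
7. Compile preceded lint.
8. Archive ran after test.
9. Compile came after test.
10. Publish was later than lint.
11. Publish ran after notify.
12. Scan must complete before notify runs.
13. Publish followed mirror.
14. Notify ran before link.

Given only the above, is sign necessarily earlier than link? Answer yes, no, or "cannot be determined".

Chain the constraints: sign → compile → notify → link. Each link is directly stated, so sign comes before link.

yes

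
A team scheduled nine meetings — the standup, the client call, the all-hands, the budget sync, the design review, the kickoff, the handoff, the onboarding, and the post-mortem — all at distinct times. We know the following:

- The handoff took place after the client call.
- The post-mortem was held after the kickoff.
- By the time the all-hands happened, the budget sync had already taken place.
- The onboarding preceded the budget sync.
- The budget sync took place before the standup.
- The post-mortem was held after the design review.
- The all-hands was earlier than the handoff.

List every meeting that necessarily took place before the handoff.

the all-hands, the budget sync, the client call, the onboarding

Directly stated before the handoff: the all-hands and the client call.
The budget sync reaches the handoff via the budget sync → the all-hands → the handoff.
The onboarding reaches the handoff via the onboarding → the budget sync → the all-hands → the handoff.
No chain forces the kickoff (or any of the others) ahead of the handoff.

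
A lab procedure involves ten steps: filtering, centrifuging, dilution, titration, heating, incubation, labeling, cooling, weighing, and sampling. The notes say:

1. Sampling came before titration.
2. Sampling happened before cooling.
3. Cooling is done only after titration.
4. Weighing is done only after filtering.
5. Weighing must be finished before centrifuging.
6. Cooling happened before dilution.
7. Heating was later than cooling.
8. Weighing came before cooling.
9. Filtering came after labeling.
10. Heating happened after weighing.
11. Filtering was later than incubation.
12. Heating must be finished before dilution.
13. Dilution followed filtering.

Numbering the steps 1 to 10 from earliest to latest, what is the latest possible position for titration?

Titration must come before cooling, dilution, and heating — 3 steps forced after it.
Everything else can be placed before titration in some valid order, so titration can sit as late as position 10 − 3 = 7.

7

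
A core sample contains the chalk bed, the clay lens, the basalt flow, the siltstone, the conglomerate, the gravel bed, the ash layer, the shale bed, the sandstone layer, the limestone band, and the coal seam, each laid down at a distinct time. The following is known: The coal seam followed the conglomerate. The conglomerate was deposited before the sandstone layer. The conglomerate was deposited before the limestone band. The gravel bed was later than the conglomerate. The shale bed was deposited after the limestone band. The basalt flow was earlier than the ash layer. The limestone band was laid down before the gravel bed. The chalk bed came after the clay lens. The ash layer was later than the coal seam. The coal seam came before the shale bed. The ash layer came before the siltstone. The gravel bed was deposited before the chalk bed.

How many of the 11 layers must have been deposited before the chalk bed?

Directly stated before the chalk bed: the clay lens and the gravel bed.
The conglomerate reaches the chalk bed via the conglomerate → the gravel bed → the chalk bed.
The limestone band reaches the chalk bed via the limestone band → the gravel bed → the chalk bed.
That's the clay lens, the conglomerate, the gravel bed, and the limestone band — 4 in all.

4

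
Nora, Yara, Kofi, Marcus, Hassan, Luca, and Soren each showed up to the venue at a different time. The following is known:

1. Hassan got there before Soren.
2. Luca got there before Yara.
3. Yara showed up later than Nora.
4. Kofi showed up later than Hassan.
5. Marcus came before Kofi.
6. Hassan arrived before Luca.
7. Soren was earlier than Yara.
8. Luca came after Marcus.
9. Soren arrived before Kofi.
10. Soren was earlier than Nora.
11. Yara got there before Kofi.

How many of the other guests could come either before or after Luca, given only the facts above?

2

Forced before Luca: Hassan and Marcus; forced after Luca: Kofi and Yara.
That leaves Nora and Soren with no forced order relative to Luca — 2.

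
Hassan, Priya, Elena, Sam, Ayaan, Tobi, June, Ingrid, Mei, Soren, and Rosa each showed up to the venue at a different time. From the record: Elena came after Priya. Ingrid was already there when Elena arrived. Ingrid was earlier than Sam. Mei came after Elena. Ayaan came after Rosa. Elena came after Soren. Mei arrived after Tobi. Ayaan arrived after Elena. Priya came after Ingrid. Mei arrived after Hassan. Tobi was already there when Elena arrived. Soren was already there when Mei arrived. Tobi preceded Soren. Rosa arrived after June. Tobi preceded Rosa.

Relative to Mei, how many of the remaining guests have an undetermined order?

Forced before Mei: Elena, Hassan, Ingrid, Priya, Soren, and Tobi.
That leaves Ayaan, June, Rosa, and Sam with no forced order relative to Mei — 4.

4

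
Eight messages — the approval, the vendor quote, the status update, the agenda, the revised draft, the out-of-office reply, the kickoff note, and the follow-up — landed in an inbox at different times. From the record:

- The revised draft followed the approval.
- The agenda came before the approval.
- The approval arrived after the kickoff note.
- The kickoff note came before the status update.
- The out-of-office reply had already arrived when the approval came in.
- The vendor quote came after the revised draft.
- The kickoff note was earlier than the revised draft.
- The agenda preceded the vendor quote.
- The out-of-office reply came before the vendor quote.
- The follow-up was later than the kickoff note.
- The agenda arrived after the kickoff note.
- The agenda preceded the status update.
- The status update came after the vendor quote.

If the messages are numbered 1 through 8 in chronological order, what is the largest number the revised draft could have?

6

The revised draft must come before the status update and the vendor quote — 2 messages forced after it.
Everything else can be placed before the revised draft in some valid order, so the revised draft can sit as late as position 8 − 2 = 6.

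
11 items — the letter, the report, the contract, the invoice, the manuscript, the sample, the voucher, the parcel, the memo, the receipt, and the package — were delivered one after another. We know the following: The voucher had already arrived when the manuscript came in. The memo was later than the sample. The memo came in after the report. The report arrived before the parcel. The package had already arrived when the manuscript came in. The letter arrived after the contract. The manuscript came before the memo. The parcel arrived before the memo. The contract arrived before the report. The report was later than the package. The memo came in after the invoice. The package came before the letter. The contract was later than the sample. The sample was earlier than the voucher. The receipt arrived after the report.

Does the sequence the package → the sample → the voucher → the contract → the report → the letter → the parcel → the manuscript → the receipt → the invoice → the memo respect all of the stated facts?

Check each stated constraint against the proposed order — e.g. the package is ahead of the manuscript; the sample is ahead of the memo. Every pair is in the required order; nothing is violated.

yes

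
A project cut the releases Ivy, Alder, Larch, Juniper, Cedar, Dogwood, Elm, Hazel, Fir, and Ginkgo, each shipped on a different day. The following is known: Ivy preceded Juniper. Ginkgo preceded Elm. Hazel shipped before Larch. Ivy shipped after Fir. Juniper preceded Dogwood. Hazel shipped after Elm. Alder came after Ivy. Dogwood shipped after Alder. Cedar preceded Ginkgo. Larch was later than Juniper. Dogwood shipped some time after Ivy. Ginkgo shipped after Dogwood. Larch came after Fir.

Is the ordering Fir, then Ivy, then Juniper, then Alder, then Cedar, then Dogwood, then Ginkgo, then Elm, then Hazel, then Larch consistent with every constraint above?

yes

Check each stated constraint against the proposed order — e.g. Juniper is ahead of Larch; Fir is ahead of Larch. Every pair is in the required order; nothing is violated.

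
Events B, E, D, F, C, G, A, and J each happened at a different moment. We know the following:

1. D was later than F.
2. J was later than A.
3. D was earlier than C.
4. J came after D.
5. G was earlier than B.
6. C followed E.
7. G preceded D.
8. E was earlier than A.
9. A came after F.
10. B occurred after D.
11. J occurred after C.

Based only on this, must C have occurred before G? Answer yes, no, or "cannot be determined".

no

Tracing the constraints gives G → D → C, so G must come before C.
That means C cannot be before G.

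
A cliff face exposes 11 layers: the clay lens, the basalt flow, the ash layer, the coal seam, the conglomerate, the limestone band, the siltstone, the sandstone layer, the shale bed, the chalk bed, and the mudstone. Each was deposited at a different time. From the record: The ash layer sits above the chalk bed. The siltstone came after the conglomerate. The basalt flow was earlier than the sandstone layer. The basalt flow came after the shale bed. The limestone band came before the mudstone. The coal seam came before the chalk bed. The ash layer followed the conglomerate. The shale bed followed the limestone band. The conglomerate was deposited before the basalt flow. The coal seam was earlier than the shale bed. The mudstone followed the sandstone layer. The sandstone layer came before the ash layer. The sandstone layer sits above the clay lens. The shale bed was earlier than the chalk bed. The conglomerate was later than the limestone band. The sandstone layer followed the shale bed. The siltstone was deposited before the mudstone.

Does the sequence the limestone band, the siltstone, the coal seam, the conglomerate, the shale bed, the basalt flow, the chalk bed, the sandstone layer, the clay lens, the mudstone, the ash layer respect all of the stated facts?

no

The constraints require the clay lens before the sandstone layer, but in the proposed sequence the sandstone layer appears ahead of the clay lens. That one violation is enough.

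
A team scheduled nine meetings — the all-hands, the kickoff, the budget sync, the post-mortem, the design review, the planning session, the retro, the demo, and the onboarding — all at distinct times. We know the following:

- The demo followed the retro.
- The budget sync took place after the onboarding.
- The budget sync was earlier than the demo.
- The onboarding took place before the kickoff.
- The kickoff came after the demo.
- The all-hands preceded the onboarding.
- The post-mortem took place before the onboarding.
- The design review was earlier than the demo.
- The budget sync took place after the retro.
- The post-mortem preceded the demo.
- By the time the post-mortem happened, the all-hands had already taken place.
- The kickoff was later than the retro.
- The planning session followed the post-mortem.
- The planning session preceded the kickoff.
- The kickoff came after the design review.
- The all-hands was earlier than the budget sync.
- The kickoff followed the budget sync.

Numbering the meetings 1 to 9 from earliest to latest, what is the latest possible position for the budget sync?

7

The budget sync must come before the demo and the kickoff — 2 meetings forced after it.
Everything else can be placed before the budget sync in some valid order, so the budget sync can sit as late as position 9 − 2 = 7.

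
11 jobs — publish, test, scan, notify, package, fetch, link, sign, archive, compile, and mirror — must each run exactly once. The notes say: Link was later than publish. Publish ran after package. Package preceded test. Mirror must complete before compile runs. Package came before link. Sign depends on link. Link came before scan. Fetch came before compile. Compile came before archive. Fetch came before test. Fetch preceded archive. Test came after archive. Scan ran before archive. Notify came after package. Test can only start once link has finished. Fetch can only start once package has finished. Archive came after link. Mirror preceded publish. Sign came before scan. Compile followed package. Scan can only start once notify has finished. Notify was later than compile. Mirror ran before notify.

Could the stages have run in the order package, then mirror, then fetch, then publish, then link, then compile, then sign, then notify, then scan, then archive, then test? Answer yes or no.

yes

Check each stated constraint against the proposed order — e.g. fetch is ahead of test; package is ahead of test. Every pair is in the required order; nothing is violated.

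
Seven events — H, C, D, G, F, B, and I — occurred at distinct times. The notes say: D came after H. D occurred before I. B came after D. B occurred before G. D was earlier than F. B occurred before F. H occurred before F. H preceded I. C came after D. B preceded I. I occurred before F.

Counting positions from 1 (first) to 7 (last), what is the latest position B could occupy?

B must come before F, G, and I — 3 events forced after it.
Everything else can be placed before B in some valid order, so B can sit as late as position 7 − 3 = 4.

4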